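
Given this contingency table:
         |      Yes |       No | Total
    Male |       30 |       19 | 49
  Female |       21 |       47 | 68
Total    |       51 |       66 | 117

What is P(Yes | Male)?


P(Yes | Male) = 30/(30+19) = 30/49

P(Yes|Male) = 30/49 ≈ 61.22%


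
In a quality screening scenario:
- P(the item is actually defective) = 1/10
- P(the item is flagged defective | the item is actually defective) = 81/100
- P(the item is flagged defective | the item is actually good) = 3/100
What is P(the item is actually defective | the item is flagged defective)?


Using Bayes' theorem:
P(A|B) = P(B|A)·P(A) / P(B)

P(the item is flagged defective) = 81/100 × 1/10 + 3/100 × 9/10
= 81/1000 + 27/1000 = 27/250

P(the item is actually defective|the item is flagged defective) = (81/1000) / (27/250) = 3/4

P(the item is actually defective|the item is flagged defective) = 3/4 ≈ 75.00%


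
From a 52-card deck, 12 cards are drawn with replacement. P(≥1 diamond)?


P(not a diamond) = 39/52 = 3/4
P(none in 12 draws) = (3/4)^12 = 531441/16777216
P(≥1 diamond) = 1 - 531441/16777216 = 16245775/16777216

P = 16245775/16777216 ≈ 96.83%


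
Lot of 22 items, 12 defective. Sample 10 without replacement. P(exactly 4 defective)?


Hypergeometric: C(12,4)×C(10,6)/C(22,10)
= 495×210/646646 = 675/4199

P(X=4) = 675/4199 ≈ 16.08%


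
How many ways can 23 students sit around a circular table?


Circular arrangements of 23 distinct objects: fix one position to break rotational symmetry.
(n-1)! = 22! = 1124000727777607680000

1124000727777607680000


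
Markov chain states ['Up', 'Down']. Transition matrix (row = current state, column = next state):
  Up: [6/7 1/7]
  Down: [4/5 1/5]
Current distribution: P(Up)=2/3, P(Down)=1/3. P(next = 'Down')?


P(next=Down) = Σᵢ P(now=i)×P(i→Down)
= 2/3×1/7 + 1/3×1/5
= 2/21 + 1/15 = 17/105

P = 17/105 ≈ 0.1619


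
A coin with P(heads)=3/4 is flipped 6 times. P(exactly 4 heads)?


Binomial: P(X=4) = C(6,4)×p^4×(1-p)^2
= 15 × 81/256 × 1/16 = 1215/4096

P(X=4) = 1215/4096 ≈ 29.66%


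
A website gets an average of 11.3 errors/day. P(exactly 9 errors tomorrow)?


Poisson(λ=11.3): P(X=9) = e^(-λ)×λ^k/k!
= e^(-11.3) × 11.3^9 / 9!
≈ 1.237292426e-05 × 3004041937.98 / 362880 ≈ 0.102427

P(X=9) ≈ 0.102427 ≈ 10.24%


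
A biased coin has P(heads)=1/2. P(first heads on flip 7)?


Geometric: P(X=7) = (1-p)^(k-1)×p = (1/2)^6×1/2 = 1/128

P(X=7) = 1/128 ≈ 0.78%


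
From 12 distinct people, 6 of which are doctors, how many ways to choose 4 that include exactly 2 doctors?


Choose 2 of the 6 doctors and 2 of the other 6 people:
C(6,2)×C(6,2) = 15×15 = 225

225


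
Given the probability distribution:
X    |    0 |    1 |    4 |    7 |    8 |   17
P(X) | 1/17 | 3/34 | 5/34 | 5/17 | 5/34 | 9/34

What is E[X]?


E[X] = Σ x·P(X=x)
= (0)×(1/17) + (1)×(3/34) + (4)×(5/34) + (7)×(5/17) + (8)×(5/34) + (17)×(9/34)
= 143/17

E[X] = 143/17


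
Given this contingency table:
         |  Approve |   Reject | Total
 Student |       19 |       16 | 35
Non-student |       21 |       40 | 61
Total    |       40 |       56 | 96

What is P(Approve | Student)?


P(Approve | Student) = 19/(19+16) = 19/35

P(Approve|Student) = 19/35 ≈ 54.29%


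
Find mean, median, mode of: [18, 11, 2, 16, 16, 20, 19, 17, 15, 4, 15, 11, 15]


Sorted: [2, 4, 11, 11, 15, 15, 15, 16, 16, 17, 18, 19, 20]
Mean = 179/13
Median = 15
Freq: {18: 1, 11: 2, 2: 1, 16: 2, 20: 1, 19: 1, 17: 1, 15: 3, 4: 1}
Mode: [15]

Mean=179/13, Median=15, Mode=15


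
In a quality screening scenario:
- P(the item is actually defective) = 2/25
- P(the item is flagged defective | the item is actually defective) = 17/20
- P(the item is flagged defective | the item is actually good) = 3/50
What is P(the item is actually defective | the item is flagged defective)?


Using Bayes' theorem:
P(A|B) = P(B|A)·P(A) / P(B)

P(the item is flagged defective) = 17/20 × 2/25 + 3/50 × 23/25
= 17/250 + 69/1250 = 77/625

P(the item is actually defective|the item is flagged defective) = (17/250) / (77/625) = 85/154

P(the item is actually defective|the item is flagged defective) = 85/154 ≈ 55.19%


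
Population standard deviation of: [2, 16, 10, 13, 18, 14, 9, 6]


Mean = 88/8 = 11
  (2-11)²=81
  (16-11)²=25
  (10-11)²=1
  (13-11)²=4
  (18-11)²=49
  (14-11)²=9
  (9-11)²=4
  (6-11)²=25
Σ(x-μ)² = 198
σ² = 198/8 = 99/4

σ = √(99/4) ≈ 4.9749


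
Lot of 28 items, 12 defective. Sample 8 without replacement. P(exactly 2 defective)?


Hypergeometric: C(12,2)×C(16,6)/C(28,8)
= 66×8008/3108105 = 176/1035

P(X=2) = 176/1035 ≈ 17.00%


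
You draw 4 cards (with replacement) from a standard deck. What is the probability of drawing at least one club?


P(not a club) = 39/52 = 3/4
P(none in 4 draws) = (3/4)^4 = 81/256
P(≥1 club) = 1 - 81/256 = 175/256

P = 175/256 ≈ 68.36%


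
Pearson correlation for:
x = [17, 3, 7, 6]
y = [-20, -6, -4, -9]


n=4, Σx=33, Σy=-39, Σxy=-440, Σx²=383, Σy²=533
r = (4×(-440) - 33×(-39))/√((4×383 - 33²)(4×533 - (-39)²))
= -473/√(443×611) = -473/√270673 ≈ -473/520.2624 ≈ -0.9092

r ≈ -0.9092


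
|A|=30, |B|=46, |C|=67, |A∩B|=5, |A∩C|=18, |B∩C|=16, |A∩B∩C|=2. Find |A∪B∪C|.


|A∪B∪C| = 30+46+67-5-18-16+2 = 106

|A∪B∪C| = 106


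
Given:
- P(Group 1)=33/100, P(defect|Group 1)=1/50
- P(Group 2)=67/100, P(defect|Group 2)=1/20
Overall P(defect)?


P(B) = Σ P(B|Aᵢ)×P(Aᵢ)
  1/50×33/100 = 33/5000
  1/20×67/100 = 67/2000
Sum = 401/10000

P(defect) = 401/10000 ≈ 4.01%


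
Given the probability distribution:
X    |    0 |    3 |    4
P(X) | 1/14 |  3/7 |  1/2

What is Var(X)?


E[X] = 23/7
E[X²] = 83/7
Var(X) = E[X²] - (E[X])² = 83/7 - 529/49 = 52/49

Var(X) = 52/49 ≈ 1.0612


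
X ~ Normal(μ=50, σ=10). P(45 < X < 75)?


z₁=(45-50)/10=-0.5, z₂=(75-50)/10=2.5
P = Φ(2.5) - Φ(-0.5) = 0.993790 - 0.308538 = 0.685252 ≈ 0.6853

P(45 < X < 75) ≈ 0.6853


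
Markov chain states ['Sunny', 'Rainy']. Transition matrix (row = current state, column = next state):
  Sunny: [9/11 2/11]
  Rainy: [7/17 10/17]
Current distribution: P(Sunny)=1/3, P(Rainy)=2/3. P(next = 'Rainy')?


P(next=Rainy) = Σᵢ P(now=i)×P(i→Rainy)
= 1/3×2/11 + 2/3×10/17
= 2/33 + 20/51 = 254/561

P = 254/561 ≈ 0.4528


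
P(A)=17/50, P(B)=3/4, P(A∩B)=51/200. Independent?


P(A)×P(B) = 51/200
P(A∩B) = 51/200
Equal ✓ → Independent

Yes, independent


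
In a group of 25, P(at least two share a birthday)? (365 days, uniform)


P(all different) = Π(365-i)/365 for i=0..24
= 0.431300
P(match) = 1 - 0.431300 = 0.568700

P ≈ 0.5687 ≈ 56.87%


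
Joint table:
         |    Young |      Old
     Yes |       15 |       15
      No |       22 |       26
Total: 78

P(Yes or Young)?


P(Yes∨Young) = P(Yes) + P(Young) - P(Yes∧Young)
= (30 + 37 - 15)/78 = 52/78 = 2/3

P = 2/3 ≈ 66.67%


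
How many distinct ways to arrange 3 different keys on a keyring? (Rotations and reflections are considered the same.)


Free circular arrangements: rotations and reflections both identified.
(n-1)!/2 = 2!/2 = 2/2 = 1

1


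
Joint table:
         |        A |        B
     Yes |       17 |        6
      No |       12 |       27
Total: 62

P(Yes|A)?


P(Yes|A) = 17/(17+12) = 17/29

P = 17/29 ≈ 58.62%


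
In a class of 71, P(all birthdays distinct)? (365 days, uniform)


P(all different) = Π(365-i)/365 for i=0..70
= (365/365)×(364/365)×...×(295/365)
= 0.000679

P ≈ 0.0007 ≈ 0.07%


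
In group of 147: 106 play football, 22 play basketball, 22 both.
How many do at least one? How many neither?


|A∪B| = 106+22-22 = 106
Neither = 147-106 = 41

At least one: 106; Neither: 41


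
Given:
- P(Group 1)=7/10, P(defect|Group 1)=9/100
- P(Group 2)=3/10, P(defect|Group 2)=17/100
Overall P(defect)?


P(B) = Σ P(B|Aᵢ)×P(Aᵢ)
  9/100×7/10 = 63/1000
  17/100×3/10 = 51/1000
Sum = 57/500

P(defect) = 57/500 ≈ 11.40%


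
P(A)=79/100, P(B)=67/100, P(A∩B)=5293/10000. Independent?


P(A)×P(B) = 5293/10000
P(A∩B) = 5293/10000
Equal ✓ → Independent

Yes, independent


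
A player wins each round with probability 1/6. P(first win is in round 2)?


Geometric: P(X=2) = (1-p)^(k-1)×p = (5/6)^1×1/6 = 5/36

P(X=2) = 5/36 ≈ 13.89%


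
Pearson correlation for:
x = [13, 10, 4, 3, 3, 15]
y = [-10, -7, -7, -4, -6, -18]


n=6, Σx=48, Σy=-52, Σxy=-528, Σx²=528, Σy²=574
r = (6×(-528) - 48×(-52))/√((6×528 - 48²)(6×574 - (-52)²))
= -672/√(864×740) = -672/√639360 ≈ -672/799.5999 ≈ -0.8404

r ≈ -0.8404


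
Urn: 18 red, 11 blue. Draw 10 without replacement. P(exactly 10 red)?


Hypergeometric: C(18,10)×C(11,0)/C(29,10)
= 43758×1/20030010 = 51/23345

P(X=10) = 51/23345 ≈ 0.22%


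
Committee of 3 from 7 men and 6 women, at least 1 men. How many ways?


Count by #men:
  1M,2W: C(7,1)×C(6,2)=105
  2M,1W: C(7,2)×C(6,1)=126
  3M,0W: C(7,3)×C(6,0)=35
Total = 266

266


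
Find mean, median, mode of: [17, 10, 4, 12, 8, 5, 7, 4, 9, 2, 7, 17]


Sorted: [2, 4, 4, 5, 7, 7, 8, 9, 10, 12, 17, 17]
Mean = 102/12 = 17/2
Median = 15/2
Freq: {17: 2, 10: 1, 4: 2, 12: 1, 8: 1, 5: 1, 7: 2, 9: 1, 2: 1}
Mode: [4, 7, 17]

Mean=17/2, Median=15/2, Mode=[4, 7, 17]


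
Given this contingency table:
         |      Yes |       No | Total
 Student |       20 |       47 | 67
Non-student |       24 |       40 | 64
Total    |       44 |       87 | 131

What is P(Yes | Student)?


P(Yes | Student) = 20/(20+47) = 20/67

P(Yes|Student) = 20/67 ≈ 29.85%


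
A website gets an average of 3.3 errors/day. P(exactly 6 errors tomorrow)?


Poisson(λ=3.3): P(X=6) = e^(-λ)×λ^k/k!
= e^(-3.3) × 3.3^6 / 6!
≈ 0.0368831674 × 1291.467969 / 720 ≈ 0.066158

P(X=6) ≈ 0.066158 ≈ 6.62%


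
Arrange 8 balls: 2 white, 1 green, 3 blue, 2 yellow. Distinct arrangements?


8!/(2!×1!×3!×2!) = 1680

1680


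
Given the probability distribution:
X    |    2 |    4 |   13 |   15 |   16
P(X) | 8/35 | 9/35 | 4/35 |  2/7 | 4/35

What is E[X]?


E[X] = Σ x·P(X=x)
= (2)×(8/35) + (4)×(9/35) + (13)×(4/35) + (15)×(2/7) + (16)×(4/35)
= 318/35

E[X] = 318/35


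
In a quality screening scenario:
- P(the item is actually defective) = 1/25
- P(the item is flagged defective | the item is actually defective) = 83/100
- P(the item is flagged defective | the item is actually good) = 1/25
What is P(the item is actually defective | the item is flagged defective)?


Using Bayes' theorem:
P(A|B) = P(B|A)·P(A) / P(B)

P(the item is flagged defective) = 83/100 × 1/25 + 1/25 × 24/25
= 83/2500 + 24/625 = 179/2500

P(the item is actually defective|the item is flagged defective) = (83/2500) / (179/2500) = 83/179

P(the item is actually defective|the item is flagged defective) = 83/179 ≈ 46.37%


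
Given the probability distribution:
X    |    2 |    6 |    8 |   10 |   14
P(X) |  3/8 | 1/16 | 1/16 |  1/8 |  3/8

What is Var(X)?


E[X] = 65/8
E[X²] = 375/4
Var(X) = E[X²] - (E[X])² = 375/4 - 4225/64 = 1775/64

Var(X) = 1775/64 ≈ 27.7344


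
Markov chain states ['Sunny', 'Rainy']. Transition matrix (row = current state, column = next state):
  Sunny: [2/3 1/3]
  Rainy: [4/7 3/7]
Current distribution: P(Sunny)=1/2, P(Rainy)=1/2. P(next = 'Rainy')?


P(next=Rainy) = Σᵢ P(now=i)×P(i→Rainy)
= 1/2×1/3 + 1/2×3/7
= 1/6 + 3/14 = 8/21

P = 8/21 ≈ 0.3810


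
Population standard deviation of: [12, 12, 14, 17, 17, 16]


Mean = 88/6 = 44/3
  (12-44/3)²=64/9
  (12-44/3)²=64/9
  (14-44/3)²=4/9
  (17-44/3)²=49/9
  (17-44/3)²=49/9
  (16-44/3)²=16/9
Σ(x-μ)² = 82/3
σ² = (82/3)/6 = 41/9

σ = √(41/9) ≈ 2.1344


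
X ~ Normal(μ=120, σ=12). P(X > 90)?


z = (90-120)/12 = -2.5
P(X > 90) = 1 - P(Z ≤ -2.5) = 1 - 0.0062 = 0.9938

P(X > 90) ≈ 0.9938


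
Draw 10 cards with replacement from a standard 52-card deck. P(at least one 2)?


P(not a 2) = 48/52 = 12/13
P(none in 10 draws) = (12/13)^10 = 61917364224/137858491849
P(≥1 2) = 1 - 61917364224/137858491849 = 75941127625/137858491849

P = 75941127625/137858491849 ≈ 55.09%


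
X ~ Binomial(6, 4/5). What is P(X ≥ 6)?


P(X ≥ 6) = Σ P(X=i) for i=6..6
P(X=6) = 4096/15625
Sum = 4096/15625

P(X ≥ 6) = 4096/15625 ≈ 26.21%


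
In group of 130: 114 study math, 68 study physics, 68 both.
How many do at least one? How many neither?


|A∪B| = 114+68-68 = 114
Neither = 130-114 = 16

At least one: 114; Neither: 16


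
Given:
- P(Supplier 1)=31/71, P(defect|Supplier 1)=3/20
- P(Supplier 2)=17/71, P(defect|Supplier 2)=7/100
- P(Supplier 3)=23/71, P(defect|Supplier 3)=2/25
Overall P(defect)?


P(B) = Σ P(B|Aᵢ)×P(Aᵢ)
  3/20×31/71 = 93/1420
  7/100×17/71 = 119/7100
  2/25×23/71 = 46/1775
Sum = 192/1775

P(defect) = 192/1775 ≈ 10.82%


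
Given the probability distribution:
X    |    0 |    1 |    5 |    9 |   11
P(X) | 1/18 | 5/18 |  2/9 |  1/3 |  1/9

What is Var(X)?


E[X] = 101/18
E[X²] = 833/18
Var(X) = E[X²] - (E[X])² = 833/18 - 10201/324 = 4793/324

Var(X) = 4793/324 ≈ 14.7932


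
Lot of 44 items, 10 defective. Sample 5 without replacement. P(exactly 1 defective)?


Hypergeometric: C(10,1)×C(34,4)/C(44,5)
= 10×46376/1086008 = 5270/12341

P(X=1) = 5270/12341 ≈ 42.70%


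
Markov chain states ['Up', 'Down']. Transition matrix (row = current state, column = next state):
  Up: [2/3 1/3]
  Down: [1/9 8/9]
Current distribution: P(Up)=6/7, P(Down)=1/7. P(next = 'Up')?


P(next=Up) = Σᵢ P(now=i)×P(i→Up)
= 6/7×2/3 + 1/7×1/9
= 4/7 + 1/63 = 37/63

P = 37/63 ≈ 0.5873


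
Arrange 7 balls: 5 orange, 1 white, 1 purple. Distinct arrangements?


7!/(5!×1!×1!) = 42

42


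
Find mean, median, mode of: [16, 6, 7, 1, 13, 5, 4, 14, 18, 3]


Sorted: [1, 3, 4, 5, 6, 7, 13, 14, 16, 18]
Mean = 87/10
Median = 13/2
Freq: {16: 1, 6: 1, 7: 1, 1: 1, 13: 1, 5: 1, 4: 1, 14: 1, 18: 1, 3: 1}
Mode: No mode

Mean=87/10, Median=13/2, Mode=No mode


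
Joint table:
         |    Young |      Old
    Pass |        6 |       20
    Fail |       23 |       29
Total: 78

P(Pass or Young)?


P(Pass∨Young) = P(Pass) + P(Young) - P(Pass∧Young)
= (26 + 29 - 6)/78 = 49/78

P = 49/78 ≈ 62.82%


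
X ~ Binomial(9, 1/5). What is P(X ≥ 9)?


P(X ≥ 9) = Σ P(X=i) for i=9..9
P(X=9) = 1/1953125
Sum = 1/1953125

P(X ≥ 9) = 1/1953125 ≈ 0.00%


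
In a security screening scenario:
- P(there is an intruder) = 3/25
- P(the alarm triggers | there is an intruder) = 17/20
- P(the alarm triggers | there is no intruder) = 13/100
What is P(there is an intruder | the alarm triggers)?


Using Bayes' theorem:
P(A|B) = P(B|A)·P(A) / P(B)

P(the alarm triggers) = 17/20 × 3/25 + 13/100 × 22/25
= 51/500 + 143/1250 = 541/2500

P(there is an intruder|the alarm triggers) = (51/500) / (541/2500) = 255/541

P(there is an intruder|the alarm triggers) = 255/541 ≈ 47.13%


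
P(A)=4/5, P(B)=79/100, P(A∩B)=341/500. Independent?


P(A)×P(B) = 79/125
P(A∩B) = 341/500
Not equal → NOT independent

No, not independent


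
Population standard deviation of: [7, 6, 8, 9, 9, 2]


Mean = 41/6
  (7-41/6)²=1/36
  (6-41/6)²=25/36
  (8-41/6)²=49/36
  (9-41/6)²=169/36
  (9-41/6)²=169/36
  (2-41/6)²=841/36
Σ(x-μ)² = 209/6
σ² = (209/6)/6 = 209/36

σ = √(209/36) ≈ 2.4095


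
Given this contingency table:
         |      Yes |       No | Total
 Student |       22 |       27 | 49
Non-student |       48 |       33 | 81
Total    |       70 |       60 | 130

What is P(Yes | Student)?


P(Yes | Student) = 22/(22+27) = 22/49

P(Yes|Student) = 22/49 ≈ 44.90%


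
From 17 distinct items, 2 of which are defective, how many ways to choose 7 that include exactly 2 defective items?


Choose 2 of the 2 defective items and 5 of the other 15 items:
C(2,2)×C(15,5) = 1×3003 = 3003

3003


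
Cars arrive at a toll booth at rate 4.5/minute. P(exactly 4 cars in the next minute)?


Poisson(λ=4.5): P(X=4) = e^(-λ)×λ^k/k!
= e^(-4.5) × 4.5^4 / 4!
≈ 0.01110899654 × 410.0625 / 24 ≈ 0.189808

P(X=4) ≈ 0.189808 ≈ 18.98%


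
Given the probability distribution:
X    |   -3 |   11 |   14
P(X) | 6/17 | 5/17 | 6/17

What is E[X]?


E[X] = Σ x·P(X=x)
= (-3)×(6/17) + (11)×(5/17) + (14)×(6/17)
= 121/17

E[X] = 121/17


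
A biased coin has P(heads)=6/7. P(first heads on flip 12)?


Geometric: P(X=12) = (1-p)^(k-1)×p = (1/7)^11×6/7 = 6/13841287201

P(X=12) = 6/13841287201 ≈ 0.00%


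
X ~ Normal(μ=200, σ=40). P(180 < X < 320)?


z₁=(180-200)/40=-0.5, z₂=(320-200)/40=3.0
P = Φ(3.0) - Φ(-0.5) = 0.998650 - 0.308538 = 0.690112 ≈ 0.6901

P(180 < X < 320) ≈ 0.6901


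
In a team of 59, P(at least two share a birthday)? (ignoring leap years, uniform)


P(all different) = Π(365-i)/365 for i=0..58
= 0.007011
P(match) = 1 - 0.007011 = 0.992989

P ≈ 0.9930 ≈ 99.30%


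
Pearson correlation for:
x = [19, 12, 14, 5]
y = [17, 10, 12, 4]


n=4, Σx=50, Σy=43, Σxy=631, Σx²=726, Σy²=549
r = (4×631 - 50×43)/√((4×726 - 50²)(4×549 - 43²))
= 374/√(404×347) = 374/√140188 ≈ 374/374.4169 ≈ 0.9989

r ≈ 0.9989


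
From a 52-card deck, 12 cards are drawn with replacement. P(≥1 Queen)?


P(not a Queen) = 48/52 = 12/13
P(none in 12 draws) = (12/13)^12 = 8916100448256/23298085122481
P(≥1 Queen) = 1 - 8916100448256/23298085122481 = 14381984674225/23298085122481

P = 14381984674225/23298085122481 ≈ 61.73%


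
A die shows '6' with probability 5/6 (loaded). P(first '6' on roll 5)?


Geometric: P(X=5) = (1-p)^(k-1)×p = (1/6)^4×5/6 = 5/7776

P(X=5) = 5/7776 ≈ 0.06%


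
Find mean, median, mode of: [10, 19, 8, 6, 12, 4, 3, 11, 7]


Sorted: [3, 4, 6, 7, 8, 10, 11, 12, 19]
Mean = 80/9
Median = 8
Freq: {10: 1, 19: 1, 8: 1, 6: 1, 12: 1, 4: 1, 3: 1, 11: 1, 7: 1}
Mode: No mode

Mean=80/9, Median=8, Mode=No mode


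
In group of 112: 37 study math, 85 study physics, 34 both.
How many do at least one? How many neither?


|A∪B| = 37+85-34 = 88
Neither = 112-88 = 24

At least one: 88; Neither: 24


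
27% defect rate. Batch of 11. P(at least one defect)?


P(all good) = (73/100)^11 = 313726685568359708377/10000000000000000000000
P(≥1 defect) = 9686273314431640291623/10000000000000000000000

P = 9686273314431640291623/10000000000000000000000 ≈ 96.86%


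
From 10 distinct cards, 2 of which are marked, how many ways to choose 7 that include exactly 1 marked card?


Choose 1 of the 2 marked cards and 6 of the other 8 cards:
C(2,1)×C(8,6) = 2×28 = 56

56


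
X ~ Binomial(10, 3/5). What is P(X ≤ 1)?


P(X ≤ 1) = Σ P(X=i) for i=0..1
P(X=0) = 1024/9765625
P(X=1) = 3072/1953125
Sum = 16384/9765625

P(X ≤ 1) = 16384/9765625 ≈ 0.17%


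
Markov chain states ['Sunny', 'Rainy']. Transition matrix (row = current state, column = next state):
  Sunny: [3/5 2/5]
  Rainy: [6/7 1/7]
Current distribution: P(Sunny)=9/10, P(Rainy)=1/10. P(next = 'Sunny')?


P(next=Sunny) = Σᵢ P(now=i)×P(i→Sunny)
= 9/10×3/5 + 1/10×6/7
= 27/50 + 3/35 = 219/350

P = 219/350 ≈ 0.6257


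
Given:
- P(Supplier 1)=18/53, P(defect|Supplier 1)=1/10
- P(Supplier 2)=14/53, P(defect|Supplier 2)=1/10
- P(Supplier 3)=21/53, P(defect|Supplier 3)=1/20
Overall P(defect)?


P(B) = Σ P(B|Aᵢ)×P(Aᵢ)
  1/10×18/53 = 9/265
  1/10×14/53 = 7/265
  1/20×21/53 = 21/1060
Sum = 17/212

P(defect) = 17/212 ≈ 8.02%


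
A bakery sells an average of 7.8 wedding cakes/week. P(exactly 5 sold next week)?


Poisson(λ=7.8): P(X=5) = e^(-λ)×λ^k/k!
= e^(-7.8) × 7.8^5 / 5!
≈ 0.000409734979 × 28871.74368 / 120 ≈ 0.098581

P(X=5) ≈ 0.098581 ≈ 9.86%


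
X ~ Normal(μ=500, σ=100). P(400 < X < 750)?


z₁=(400-500)/100=-1.0, z₂=(750-500)/100=2.5
P = Φ(2.5) - Φ(-1.0) = 0.993790 - 0.158655 = 0.835135 ≈ 0.8351

P(400 < X < 750) ≈ 0.8351


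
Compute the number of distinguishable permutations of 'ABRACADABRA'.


Letters: 11, freq: {'A': 5, 'B': 2, 'R': 2, 'C': 1, 'D': 1}
11!/(5!×2!×2!×1!×1!) = 39916800/480 = 83160

83160


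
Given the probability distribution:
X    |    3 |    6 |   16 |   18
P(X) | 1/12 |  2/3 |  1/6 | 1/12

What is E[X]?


E[X] = Σ x·P(X=x)
= (3)×(1/12) + (6)×(2/3) + (16)×(1/6) + (18)×(1/12)
= 101/12

E[X] = 101/12


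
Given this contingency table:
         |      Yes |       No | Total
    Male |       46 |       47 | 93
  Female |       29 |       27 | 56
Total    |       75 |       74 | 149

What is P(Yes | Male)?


P(Yes | Male) = 46/(46+47) = 46/93

P(Yes|Male) = 46/93 ≈ 49.46%


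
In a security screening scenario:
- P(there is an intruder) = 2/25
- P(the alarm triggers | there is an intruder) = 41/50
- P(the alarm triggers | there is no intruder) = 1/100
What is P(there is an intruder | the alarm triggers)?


Using Bayes' theorem:
P(A|B) = P(B|A)·P(A) / P(B)

P(the alarm triggers) = 41/50 × 2/25 + 1/100 × 23/25
= 41/625 + 23/2500 = 187/2500

P(there is an intruder|the alarm triggers) = (41/625) / (187/2500) = 164/187

P(there is an intruder|the alarm triggers) = 164/187 ≈ 87.70%


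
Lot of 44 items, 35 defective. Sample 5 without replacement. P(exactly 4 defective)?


Hypergeometric: C(35,4)×C(9,1)/C(44,5)
= 52360×9/1086008 = 765/1763

P(X=4) = 765/1763 ≈ 43.39%


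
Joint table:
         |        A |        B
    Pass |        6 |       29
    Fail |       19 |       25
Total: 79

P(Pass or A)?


P(Pass∨A) = P(Pass) + P(A) - P(Pass∧A)
= (35 + 25 - 6)/79 = 54/79

P = 54/79 ≈ 68.35%


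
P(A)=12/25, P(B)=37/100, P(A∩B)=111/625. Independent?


P(A)×P(B) = 111/625
P(A∩B) = 111/625
Equal ✓ → Independent

Yes, independent


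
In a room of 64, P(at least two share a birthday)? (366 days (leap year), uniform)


P(all different) = Π(366-i)/366 for i=0..63
= 0.002858
P(match) = 1 - 0.002858 = 0.997142

P ≈ 0.9971 ≈ 99.71%


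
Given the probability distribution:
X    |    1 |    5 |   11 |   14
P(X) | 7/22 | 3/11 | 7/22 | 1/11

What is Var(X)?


E[X] = 71/11
E[X²] = 698/11
Var(X) = E[X²] - (E[X])² = 698/11 - 5041/121 = 2637/121

Var(X) = 2637/121 ≈ 21.7934


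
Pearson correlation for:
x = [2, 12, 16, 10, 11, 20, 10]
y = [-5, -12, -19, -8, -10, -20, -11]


n=7, Σx=81, Σy=-85, Σxy=-1158, Σx²=1125, Σy²=1215
r = (7×(-1158) - 81×(-85))/√((7×1125 - 81²)(7×1215 - (-85)²))
= -1221/√(1314×1280) = -1221/√1681920 ≈ -1221/1296.8886 ≈ -0.9415

r ≈ -0.9415


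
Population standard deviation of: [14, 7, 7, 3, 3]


Mean = 34/5
  (14-34/5)²=1296/25
  (7-34/5)²=1/25
  (7-34/5)²=1/25
  (3-34/5)²=361/25
  (3-34/5)²=361/25
Σ(x-μ)² = 404/5
σ² = (404/5)/5 = 404/25

σ = √(404/25) ≈ 4.0200


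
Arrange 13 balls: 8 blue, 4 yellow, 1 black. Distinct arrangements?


13!/(8!×4!×1!) = 6435

6435


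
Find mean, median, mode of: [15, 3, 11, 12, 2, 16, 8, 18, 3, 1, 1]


Sorted: [1, 1, 2, 3, 3, 8, 11, 12, 15, 16, 18]
Mean = 90/11
Median = 8
Freq: {15: 1, 3: 2, 11: 1, 12: 1, 2: 1, 16: 1, 8: 1, 18: 1, 1: 2}
Mode: [1, 3]

Mean=90/11, Median=8, Mode=[1, 3]


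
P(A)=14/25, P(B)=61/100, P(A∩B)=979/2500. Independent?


P(A)×P(B) = 427/1250
P(A∩B) = 979/2500
Not equal → NOT independent

No, not independent


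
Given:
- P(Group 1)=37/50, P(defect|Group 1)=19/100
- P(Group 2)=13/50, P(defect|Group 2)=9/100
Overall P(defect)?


P(B) = Σ P(B|Aᵢ)×P(Aᵢ)
  19/100×37/50 = 703/5000
  9/100×13/50 = 117/5000
Sum = 41/250

P(defect) = 41/250 ≈ 16.40%


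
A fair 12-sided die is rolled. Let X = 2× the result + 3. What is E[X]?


E[die] = (1+12)/2 = 13/2
E[X] = 2×13/2 + 3 = 16

E[X] = 16


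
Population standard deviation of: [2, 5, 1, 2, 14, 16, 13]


Mean = 53/7
  (2-53/7)²=1521/49
  (5-53/7)²=324/49
  (1-53/7)²=2116/49
  (2-53/7)²=1521/49
  (14-53/7)²=2025/49
  (16-53/7)²=3481/49
  (13-53/7)²=1444/49
Σ(x-μ)² = 1776/7
σ² = (1776/7)/7 = 1776/49

σ = √(1776/49) ≈ 6.0204


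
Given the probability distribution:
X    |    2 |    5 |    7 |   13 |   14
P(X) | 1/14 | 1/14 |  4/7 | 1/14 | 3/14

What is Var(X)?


E[X] = 59/7
E[X²] = 589/7
Var(X) = E[X²] - (E[X])² = 589/7 - 3481/49 = 642/49

Var(X) = 642/49 ≈ 13.1020


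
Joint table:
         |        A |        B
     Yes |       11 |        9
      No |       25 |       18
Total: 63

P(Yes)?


P(Yes) = (11+9)/63 = 20/63

P(Yes) = 20/63 ≈ 31.75%


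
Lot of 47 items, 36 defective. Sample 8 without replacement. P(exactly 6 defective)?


Hypergeometric: C(36,6)×C(11,2)/C(47,8)
= 1947792×55/314457495 = 649264/1905803

P(X=6) = 649264/1905803 ≈ 34.07%


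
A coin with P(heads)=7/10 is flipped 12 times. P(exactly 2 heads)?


Binomial: P(X=2) = C(12,2)×p^2×(1-p)^10
= 66 × 49/100 × 59049/10000000000 = 95482233/500000000000

P(X=2) = 95482233/500000000000 ≈ 0.02%


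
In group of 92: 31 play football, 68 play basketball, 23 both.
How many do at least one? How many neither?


|A∪B| = 31+68-23 = 76
Neither = 92-76 = 16

At least one: 76; Neither: 16


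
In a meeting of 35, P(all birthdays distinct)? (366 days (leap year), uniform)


P(all different) = Π(366-i)/366 for i=0..34
= (366/366)×(365/366)×...×(332/366)
= 0.186502

P ≈ 0.1865 ≈ 18.65%


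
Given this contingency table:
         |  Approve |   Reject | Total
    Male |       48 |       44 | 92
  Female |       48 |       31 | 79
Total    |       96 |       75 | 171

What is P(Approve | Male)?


P(Approve | Male) = 48/(48+44) = 48/92 = 12/23

P(Approve|Male) = 12/23 ≈ 52.17%


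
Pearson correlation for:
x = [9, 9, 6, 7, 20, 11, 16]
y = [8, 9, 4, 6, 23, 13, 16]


n=7, Σx=78, Σy=79, Σxy=1078, Σx²=1024, Σy²=1151
r = (7×1078 - 78×79)/√((7×1024 - 78²)(7×1151 - 79²))
= 1384/√(1084×1816) = 1384/√1968544 ≈ 1384/1403.0481 ≈ 0.9864

r ≈ 0.9864


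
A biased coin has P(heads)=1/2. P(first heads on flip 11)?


Geometric: P(X=11) = (1-p)^(k-1)×p = (1/2)^10×1/2 = 1/2048

P(X=11) = 1/2048 ≈ 0.05%


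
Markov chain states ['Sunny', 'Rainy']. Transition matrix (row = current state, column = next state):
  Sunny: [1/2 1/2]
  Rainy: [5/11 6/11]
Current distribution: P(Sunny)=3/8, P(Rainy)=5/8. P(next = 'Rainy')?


P(next=Rainy) = Σᵢ P(now=i)×P(i→Rainy)
= 3/8×1/2 + 5/8×6/11
= 3/16 + 15/44 = 93/176

P = 93/176 ≈ 0.5284


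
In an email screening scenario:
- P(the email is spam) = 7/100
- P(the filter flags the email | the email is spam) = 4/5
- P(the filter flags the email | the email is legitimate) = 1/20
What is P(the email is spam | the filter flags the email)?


Using Bayes' theorem:
P(A|B) = P(B|A)·P(A) / P(B)

P(the filter flags the email) = 4/5 × 7/100 + 1/20 × 93/100
= 7/125 + 93/2000 = 41/400

P(the email is spam|the filter flags the email) = (7/125) / (41/400) = 112/205

P(the email is spam|the filter flags the email) = 112/205 ≈ 54.63%


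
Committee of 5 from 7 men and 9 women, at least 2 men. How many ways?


Count by #men:
  2M,3W: C(7,2)×C(9,3)=1764
  3M,2W: C(7,3)×C(9,2)=1260
  4M,1W: C(7,4)×C(9,1)=315
  5M,0W: C(7,5)×C(9,0)=21
Total = 3360

3360


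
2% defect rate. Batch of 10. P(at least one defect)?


P(all good) = (49/50)^10 = 79792266297612001/97656250000000000
P(≥1 defect) = 17863983702387999/97656250000000000

P = 17863983702387999/97656250000000000 ≈ 18.29%


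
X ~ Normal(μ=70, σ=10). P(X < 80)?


z = (80-70)/10 = 1.0
P(Z < 1.0) = 0.8413

P(X < 80) ≈ 0.8413


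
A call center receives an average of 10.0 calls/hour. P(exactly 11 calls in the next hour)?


Poisson(λ=10.0): P(X=11) = e^(-λ)×λ^k/k!
= e^(-10.0) × 10.0^11 / 11!
≈ 4.539992976e-05 × 100000000000 / 39916800 ≈ 0.113736

P(X=11) ≈ 0.113736 ≈ 11.37%


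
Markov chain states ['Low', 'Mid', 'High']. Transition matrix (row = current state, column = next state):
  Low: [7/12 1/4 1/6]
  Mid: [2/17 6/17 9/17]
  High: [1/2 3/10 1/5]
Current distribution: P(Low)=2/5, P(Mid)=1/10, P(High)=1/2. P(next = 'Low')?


P(next=Low) = Σᵢ P(now=i)×P(i→Low)
= 2/5×7/12 + 1/10×2/17 + 1/2×1/2
= 7/30 + 1/85 + 1/4 = 101/204

P = 101/204 ≈ 0.4951


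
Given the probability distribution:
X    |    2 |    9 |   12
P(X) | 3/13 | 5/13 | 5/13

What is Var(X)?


E[X] = 111/13
E[X²] = 1137/13
Var(X) = E[X²] - (E[X])² = 1137/13 - 12321/169 = 2460/169

Var(X) = 2460/169 ≈ 14.5562


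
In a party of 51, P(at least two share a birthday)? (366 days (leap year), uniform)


P(all different) = Π(366-i)/366 for i=0..50
= 0.025839
P(match) = 1 - 0.025839 = 0.974161

P ≈ 0.9742 ≈ 97.42%


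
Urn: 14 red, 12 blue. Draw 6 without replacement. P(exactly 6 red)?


Hypergeometric: C(14,6)×C(12,0)/C(26,6)
= 3003×1/230230 = 3/230

P(X=6) = 3/230 ≈ 1.30%


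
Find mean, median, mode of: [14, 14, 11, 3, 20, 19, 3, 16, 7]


Sorted: [3, 3, 7, 11, 14, 14, 16, 19, 20]
Mean = 107/9
Median = 14
Freq: {14: 2, 11: 1, 3: 2, 20: 1, 19: 1, 16: 1, 7: 1}
Mode: [3, 14]

Mean=107/9, Median=14, Mode=[3, 14]


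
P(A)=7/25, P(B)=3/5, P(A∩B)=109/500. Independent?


P(A)×P(B) = 21/125
P(A∩B) = 109/500
Not equal → NOT independent

No, not independent


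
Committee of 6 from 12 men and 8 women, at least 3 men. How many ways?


Count by #men:
  3M,3W: C(12,3)×C(8,3)=12320
  4M,2W: C(12,4)×C(8,2)=13860
  5M,1W: C(12,5)×C(8,1)=6336
  6M,0W: C(12,6)×C(8,0)=924
Total = 33440

33440


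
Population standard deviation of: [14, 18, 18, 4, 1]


Mean = 55/5 = 11
  (14-11)²=9
  (18-11)²=49
  (18-11)²=49
  (4-11)²=49
  (1-11)²=100
Σ(x-μ)² = 256
σ² = 256/5

σ = √(256/5) ≈ 7.1554


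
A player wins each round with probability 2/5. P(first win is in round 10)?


Geometric: P(X=10) = (1-p)^(k-1)×p = (3/5)^9×2/5 = 39366/9765625

P(X=10) = 39366/9765625 ≈ 0.40%


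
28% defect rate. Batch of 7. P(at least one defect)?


P(all good) = (18/25)^7 = 612220032/6103515625
P(≥1 defect) = 5491295593/6103515625

P = 5491295593/6103515625 ≈ 89.97%


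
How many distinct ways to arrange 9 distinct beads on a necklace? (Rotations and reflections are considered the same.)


Free circular arrangements: rotations and reflections both identified.
(n-1)!/2 = 8!/2 = 40320/2 = 20160

20160


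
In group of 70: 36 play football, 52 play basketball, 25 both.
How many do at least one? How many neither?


|A∪B| = 36+52-25 = 63
Neither = 70-63 = 7

At least one: 63; Neither: 7


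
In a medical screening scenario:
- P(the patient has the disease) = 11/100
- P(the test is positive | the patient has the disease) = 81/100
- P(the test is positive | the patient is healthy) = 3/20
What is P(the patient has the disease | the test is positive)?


Using Bayes' theorem:
P(A|B) = P(B|A)·P(A) / P(B)

P(the test is positive) = 81/100 × 11/100 + 3/20 × 89/100
= 891/10000 + 267/2000 = 1113/5000

P(the patient has the disease|the test is positive) = (891/10000) / (1113/5000) = 297/742

P(the patient has the disease|the test is positive) = 297/742 ≈ 40.03%


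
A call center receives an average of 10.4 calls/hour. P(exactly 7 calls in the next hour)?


Poisson(λ=10.4): P(X=7) = e^(-λ)×λ^k/k!
= e^(-10.4) × 10.4^7 / 7!
≈ 3.043248301e-05 × 13159317.7924 / 5040 ≈ 0.079458

P(X=7) ≈ 0.079458 ≈ 7.95%


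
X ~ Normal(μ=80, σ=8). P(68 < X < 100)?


z₁=(68-80)/8=-1.5, z₂=(100-80)/8=2.5
P = Φ(2.5) - Φ(-1.5) = 0.993790 - 0.066807 = 0.926983 ≈ 0.9270

P(68 < X < 100) ≈ 0.9270


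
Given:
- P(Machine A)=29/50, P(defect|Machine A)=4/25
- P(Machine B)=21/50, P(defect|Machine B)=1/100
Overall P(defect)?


P(B) = Σ P(B|Aᵢ)×P(Aᵢ)
  4/25×29/50 = 58/625
  1/100×21/50 = 21/5000
Sum = 97/1000

P(defect) = 97/1000 ≈ 9.70%


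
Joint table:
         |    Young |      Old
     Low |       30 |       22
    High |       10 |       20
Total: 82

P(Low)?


P(Low) = (30+22)/82 = 52/82 = 26/41

P(Low) = 26/41 ≈ 63.41%


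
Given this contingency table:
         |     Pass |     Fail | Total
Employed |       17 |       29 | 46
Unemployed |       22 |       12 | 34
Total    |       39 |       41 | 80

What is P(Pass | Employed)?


P(Pass | Employed) = 17/(17+29) = 17/46

P(Pass|Employed) = 17/46 ≈ 36.96%


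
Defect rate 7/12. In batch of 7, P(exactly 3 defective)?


Binomial: P(X=3) = C(7,3)×p^3×(1-p)^4
= 35 × 343/1728 × 625/20736 = 7503125/35831808

P(X=3) = 7503125/35831808 ≈ 20.94%


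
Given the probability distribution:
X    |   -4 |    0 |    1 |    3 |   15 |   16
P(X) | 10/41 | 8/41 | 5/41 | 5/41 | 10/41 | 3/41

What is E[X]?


E[X] = Σ x·P(X=x)
= (-4)×(10/41) + (0)×(8/41) + (1)×(5/41) + (3)×(5/41) + (15)×(10/41) + (16)×(3/41)
= 178/41

E[X] = 178/41


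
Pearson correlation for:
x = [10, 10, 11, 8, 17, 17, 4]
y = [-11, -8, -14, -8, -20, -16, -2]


n=7, Σx=77, Σy=-79, Σxy=-1028, Σx²=979, Σy²=1105
r = (7×(-1028) - 77×(-79))/√((7×979 - 77²)(7×1105 - (-79)²))
= -1113/√(924×1494) = -1113/√1380456 ≈ -1113/1174.9281 ≈ -0.9473

r ≈ -0.9473


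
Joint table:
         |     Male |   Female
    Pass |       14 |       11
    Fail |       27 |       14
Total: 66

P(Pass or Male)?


P(Pass∨Male) = P(Pass) + P(Male) - P(Pass∧Male)
= (25 + 41 - 14)/66 = 52/66 = 26/33

P = 26/33 ≈ 78.79%


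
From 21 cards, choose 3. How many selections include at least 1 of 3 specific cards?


Complement: C(21,3) - C(18,3) = 1330 - 816 = 514

514


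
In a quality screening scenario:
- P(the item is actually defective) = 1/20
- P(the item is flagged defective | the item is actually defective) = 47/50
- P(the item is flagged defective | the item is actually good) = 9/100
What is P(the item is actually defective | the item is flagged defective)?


Using Bayes' theorem:
P(A|B) = P(B|A)·P(A) / P(B)

P(the item is flagged defective) = 47/50 × 1/20 + 9/100 × 19/20
= 47/1000 + 171/2000 = 53/400

P(the item is actually defective|the item is flagged defective) = (47/1000) / (53/400) = 94/265

P(the item is actually defective|the item is flagged defective) = 94/265 ≈ 35.47%


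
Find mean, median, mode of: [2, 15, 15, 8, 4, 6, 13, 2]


Sorted: [2, 2, 4, 6, 8, 13, 15, 15]
Mean = 65/8
Median = 7
Freq: {2: 2, 15: 2, 8: 1, 4: 1, 6: 1, 13: 1}
Mode: [2, 15]

Mean=65/8, Median=7, Mode=[2, 15]


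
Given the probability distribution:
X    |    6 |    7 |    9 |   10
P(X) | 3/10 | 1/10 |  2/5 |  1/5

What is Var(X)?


E[X] = 81/10
E[X²] = 681/10
Var(X) = E[X²] - (E[X])² = 681/10 - 6561/100 = 249/100

Var(X) = 249/100 ≈ 2.4900


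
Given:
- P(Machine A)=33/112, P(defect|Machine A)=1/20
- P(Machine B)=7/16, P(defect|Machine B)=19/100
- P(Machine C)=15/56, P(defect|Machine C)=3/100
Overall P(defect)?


P(B) = Σ P(B|Aᵢ)×P(Aᵢ)
  1/20×33/112 = 33/2240
  19/100×7/16 = 133/1600
  3/100×15/56 = 9/1120
Sum = 593/5600

P(defect) = 593/5600 ≈ 10.59%


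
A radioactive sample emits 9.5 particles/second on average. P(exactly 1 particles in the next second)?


Poisson(λ=9.5): P(X=1) = e^(-λ)×λ^k/k!
= e^(-9.5) × 9.5^1 / 1!
≈ 7.485182989e-05 × 9.5 / 1 ≈ 0.000711

P(X=1) ≈ 0.000711 ≈ 0.07%


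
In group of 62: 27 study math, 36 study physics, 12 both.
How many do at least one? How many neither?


|A∪B| = 27+36-12 = 51
Neither = 62-51 = 11

At least one: 51; Neither: 11


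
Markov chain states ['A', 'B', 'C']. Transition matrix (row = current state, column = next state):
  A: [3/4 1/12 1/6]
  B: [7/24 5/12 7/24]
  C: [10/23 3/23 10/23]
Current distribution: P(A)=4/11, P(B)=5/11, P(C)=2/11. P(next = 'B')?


P(next=B) = Σᵢ P(now=i)×P(i→B)
= 4/11×1/12 + 5/11×5/12 + 2/11×3/23
= 1/33 + 25/132 + 6/253 = 739/3036

P = 739/3036 ≈ 0.2434


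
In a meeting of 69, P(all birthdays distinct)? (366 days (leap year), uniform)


P(all different) = Π(366-i)/366 for i=0..68
= (366/366)×(365/366)×...×(298/366)
= 0.001057

P ≈ 0.0011 ≈ 0.11%


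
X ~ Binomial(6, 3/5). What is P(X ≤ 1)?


P(X ≤ 1) = Σ P(X=i) for i=0..1
P(X=0) = 64/15625
P(X=1) = 576/15625
Sum = 128/3125

P(X ≤ 1) = 128/3125 ≈ 4.10%


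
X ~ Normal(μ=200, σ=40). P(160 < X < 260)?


z₁=(160-200)/40=-1.0, z₂=(260-200)/40=1.5
P = Φ(1.5) - Φ(-1.0) = 0.933193 - 0.158655 = 0.774538 ≈ 0.7745

P(160 < X < 260) ≈ 0.7745


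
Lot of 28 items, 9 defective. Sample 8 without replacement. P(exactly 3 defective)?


Hypergeometric: C(9,3)×C(19,5)/C(28,8)
= 84×11628/3108105 = 5168/16445

P(X=3) = 5168/16445 ≈ 31.43%


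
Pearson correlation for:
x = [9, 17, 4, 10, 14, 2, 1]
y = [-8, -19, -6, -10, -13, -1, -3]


n=7, Σx=57, Σy=-60, Σxy=-706, Σx²=687, Σy²=740
r = (7×(-706) - 57×(-60))/√((7×687 - 57²)(7×740 - (-60)²))
= -1522/√(1560×1580) = -1522/√2464800 ≈ -1522/1569.9682 ≈ -0.9694

r ≈ -0.9694


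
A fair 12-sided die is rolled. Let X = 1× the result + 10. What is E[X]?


E[die] = (1+12)/2 = 13/2
E[X] = 1×13/2 + 10 = 33/2

E[X] = 33/2


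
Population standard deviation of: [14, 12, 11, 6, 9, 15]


Mean = 67/6
  (14-67/6)²=289/36
  (12-67/6)²=25/36
  (11-67/6)²=1/36
  (6-67/6)²=961/36
  (9-67/6)²=169/36
  (15-67/6)²=529/36
Σ(x-μ)² = 329/6
σ² = (329/6)/6 = 329/36

σ = √(329/36) ≈ 3.0231


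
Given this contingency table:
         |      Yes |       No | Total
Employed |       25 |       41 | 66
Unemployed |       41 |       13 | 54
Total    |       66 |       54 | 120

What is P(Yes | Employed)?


P(Yes | Employed) = 25/(25+41) = 25/66

P(Yes|Employed) = 25/66 ≈ 37.88%


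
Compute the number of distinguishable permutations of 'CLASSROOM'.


Letters: 9, freq: {'C': 1, 'L': 1, 'A': 1, 'S': 2, 'R': 1, 'O': 2, 'M': 1}
9!/(1!×1!×1!×2!×1!×2!×1!) = 362880/4 = 90720

90720


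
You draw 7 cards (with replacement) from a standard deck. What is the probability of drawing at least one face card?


P(not a face card) = 40/52 = 10/13
P(none in 7 draws) = (10/13)^7 = 10000000/62748517
P(≥1 face card) = 1 - 10000000/62748517 = 52748517/62748517

P = 52748517/62748517 ≈ 84.06%


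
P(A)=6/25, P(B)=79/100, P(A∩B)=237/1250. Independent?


P(A)×P(B) = 237/1250
P(A∩B) = 237/1250
Equal ✓ → Independent

Yes, independent


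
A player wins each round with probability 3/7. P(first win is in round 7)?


Geometric: P(X=7) = (1-p)^(k-1)×p = (4/7)^6×3/7 = 12288/823543

P(X=7) = 12288/823543 ≈ 1.49%


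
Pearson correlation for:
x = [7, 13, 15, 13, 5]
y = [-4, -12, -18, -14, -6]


n=5, Σx=53, Σy=-54, Σxy=-666, Σx²=637, Σy²=716
r = (5×(-666) - 53×(-54))/√((5×637 - 53²)(5×716 - (-54)²))
= -468/√(376×664) = -468/√249664 ≈ -468/499.6639 ≈ -0.9366

r ≈ -0.9366


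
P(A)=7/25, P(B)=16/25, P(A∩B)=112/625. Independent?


P(A)×P(B) = 112/625
P(A∩B) = 112/625
Equal ✓ → Independent

Yes, independent


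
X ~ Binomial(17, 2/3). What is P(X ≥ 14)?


P(X ≥ 14) = Σ P(X=i) for i=14..17
P(X=14) = 11141120/129140163
P(X=15) = 4456448/129140163
P(X=16) = 1114112/129140163
P(X=17) = 131072/129140163
Sum = 16842752/129140163

P(X ≥ 14) = 16842752/129140163 ≈ 13.04%


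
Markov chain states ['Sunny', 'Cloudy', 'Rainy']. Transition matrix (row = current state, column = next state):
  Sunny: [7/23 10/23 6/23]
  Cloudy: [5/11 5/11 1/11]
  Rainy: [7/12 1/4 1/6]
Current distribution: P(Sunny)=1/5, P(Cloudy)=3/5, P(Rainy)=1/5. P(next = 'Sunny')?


P(next=Sunny) = Σᵢ P(now=i)×P(i→Sunny)
= 1/5×7/23 + 3/5×5/11 + 1/5×7/12
= 7/115 + 3/11 + 7/60 = 1367/3036

P = 1367/3036 ≈ 0.4503


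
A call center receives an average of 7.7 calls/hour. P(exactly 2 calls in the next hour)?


Poisson(λ=7.7): P(X=2) = e^(-λ)×λ^k/k!
= e^(-7.7) × 7.7^2 / 2!
≈ 0.0004528271829 × 59.29 / 2 ≈ 0.013424

P(X=2) ≈ 0.013424 ≈ 1.34%
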